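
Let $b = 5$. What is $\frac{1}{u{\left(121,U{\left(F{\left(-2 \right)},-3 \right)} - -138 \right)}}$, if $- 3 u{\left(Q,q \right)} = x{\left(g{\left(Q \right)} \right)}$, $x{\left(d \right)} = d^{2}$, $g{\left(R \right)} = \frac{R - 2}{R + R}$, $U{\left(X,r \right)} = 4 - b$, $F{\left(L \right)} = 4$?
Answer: $- \frac{175692}{14161} \approx -12.407$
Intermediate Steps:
$U{\left(X,r \right)} = -1$ ($U{\left(X,r \right)} = 4 - 5 = -1$)
$g{\left(R \right)} = \frac{-2 + R}{2 R}$
$u{\left(Q,q \right)} = - \frac{\left(-2 + Q\right)^{2}}{12 Q^{2}}$ ($u{\left(Q,q \right)} = - \frac{\left(\frac{-2 + Q}{2 Q}\right)^{2}}{3} = - \frac{\frac{1}{4} \frac{1}{Q^{2}} \left(-2 + Q\right)^{2}}{3} = - \frac{\left(-2 + Q\right)^{2}}{12 Q^{2}}$)
$\frac{1}{u{\left(121,U{\left(F{\left(-2 \right)},-3 \right)} - -138 \right)}} = \frac{1}{\left(- \frac{1}{12}\right) \frac{1}{14641} \left(-2 + 121\right)^{2}} = \frac{1}{\left(- \frac{1}{12}\right) \frac{1}{14641} \cdot 119^{2}} = \frac{1}{\left(- \frac{1}{12}\right) \frac{1}{14641} \cdot 14161} = \frac{1}{- \frac{14161}{175692}} = - \frac{175692}{14161}$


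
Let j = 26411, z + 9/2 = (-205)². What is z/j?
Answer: 84041/52822 ≈ 1.5910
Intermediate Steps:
z = 84041/2 (z = -9/2 + (-205)² = -9/2 + 42025 = 84041/2 ≈ 42021.)
z/j = (84041/2)/26411 = (84041/2)*(1/26411) = 84041/52822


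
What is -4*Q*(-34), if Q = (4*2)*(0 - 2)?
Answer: -2176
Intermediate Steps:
Q = -16 (Q = 8*(-2) = -16)
-4*Q*(-34) = -4*(-16)*(-34) = 64*(-34) = -2176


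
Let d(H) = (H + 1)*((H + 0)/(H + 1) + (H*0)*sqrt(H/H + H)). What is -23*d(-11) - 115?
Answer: 138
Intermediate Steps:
d(H) = H (d(H) = (1 + H)*(H/(1 + H) + 0*sqrt(1 + H)) = (1 + H)*(H/(1 + H) + 0) = (1 + H)*(H/(1 + H)) = H)
-23*d(-11) - 115 = -23*(-11) - 115 = 253 - 115 = 138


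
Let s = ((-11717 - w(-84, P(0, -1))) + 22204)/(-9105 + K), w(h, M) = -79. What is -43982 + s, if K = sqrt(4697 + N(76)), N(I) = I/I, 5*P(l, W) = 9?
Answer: -405115828616/9210703 - 10566*sqrt(58)/9210703 ≈ -43983.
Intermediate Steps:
P(l, W) = 9/5 (P(l, W) = (1/5)*9 = 9/5)
N(I) = 1
K = 9*sqrt(58) (K = sqrt(4697 + 1) = sqrt(4698) = 9*sqrt(58) ≈ 68.542)
s = 10566/(-9105 + 9*sqrt(58)) (s = ((-11717 - 1*(-79)) + 22204)/(-9105 + 9*sqrt(58)) = ((-11717 + 79) + 22204)/(-9105 + 9*sqrt(58)) = (-11638 + 22204)/(-9105 + 9*sqrt(58)) = 10566/(-9105 + 9*sqrt(58)) ≈ -1.1693)
-43982 + s = -43982 + (-10689270/9210703 - 10566*sqrt(58)/9210703) = -405115828616/9210703 - 10566*sqrt(58)/9210703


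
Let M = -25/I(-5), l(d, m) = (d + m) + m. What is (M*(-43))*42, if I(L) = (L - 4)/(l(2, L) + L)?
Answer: 195650/3 ≈ 65217.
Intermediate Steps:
l(d, m) = d + 2*m
I(L) = (-4 + L)/(2 + 3*L) (I(L) = (L - 4)/((2 + 2*L) + L) = (-4 + L)/(2 + 3*L))
M = -325/9 (M = -25*(2 + 3*(-5))/(-4 - 5) = -25/(-9/(2 - 15)) = -25/(-9/(-13)) = -25/((-1/13*(-9))) = -25/9/13 = -25*13/9 = -325/9 ≈ -36.111)
(M*(-43))*42 = -325/9*(-43)*42 = (13975/9)*42 = 195650/3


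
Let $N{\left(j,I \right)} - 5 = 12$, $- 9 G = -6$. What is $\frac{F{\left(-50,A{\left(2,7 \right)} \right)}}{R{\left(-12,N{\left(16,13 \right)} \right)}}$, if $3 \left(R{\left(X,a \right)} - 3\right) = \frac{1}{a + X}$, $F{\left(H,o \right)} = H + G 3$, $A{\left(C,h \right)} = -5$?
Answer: $- \frac{360}{23} \approx -15.652$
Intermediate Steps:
$G = \frac{2}{3}$ ($G = \left(- \frac{1}{9}\right) \left(-6\right) = \frac{2}{3} \approx 0.66667$)
$N{\left(j,I \right)} = 17$ ($N{\left(j,I \right)} = 5 + 12 = 17$)
$F{\left(H,o \right)} = 2 + H$ ($F{\left(H,o \right)} = H + \frac{2}{3} \cdot 3 = H + 2 = 2 + H$)
$R{\left(X,a \right)} = 3 + \frac{1}{3 \left(X + a\right)}$ ($R{\left(X,a \right)} = 3 + \frac{1}{3 \left(a + X\right)} = 3 + \frac{1}{3 \left(X + a\right)}$)
$\frac{F{\left(-50,A{\left(2,7 \right)} \right)}}{R{\left(-12,N{\left(16,13 \right)} \right)}} = \frac{2 - 50}{\frac{1}{-12 + 17} \left(\frac{1}{3} + 3 \left(-12\right) + 3 \cdot 17\right)} = - \frac{48}{\frac{1}{5} \left(\frac{1}{3} - 36 + 51\right)} = - \frac{48}{\frac{1}{5} \cdot \frac{46}{3}} = - \frac{48}{\frac{46}{15}} = \left(-48\right) \frac{15}{46} = - \frac{360}{23}$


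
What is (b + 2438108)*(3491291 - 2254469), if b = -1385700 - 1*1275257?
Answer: -275624545878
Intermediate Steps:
b = -2660957 (b = -1385700 - 1275257 = -2660957)
(b + 2438108)*(3491291 - 2254469) = (-2660957 + 2438108)*(3491291 - 2254469) = -222849*1236822 = -275624545878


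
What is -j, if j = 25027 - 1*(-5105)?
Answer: -30132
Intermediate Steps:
j = 30132 (j = 25027 + 5105 = 30132)
-j = -1*30132 = -30132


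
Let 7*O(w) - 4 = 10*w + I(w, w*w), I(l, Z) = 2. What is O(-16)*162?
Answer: -3564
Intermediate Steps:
O(w) = 6/7 + 10*w/7 (O(w) = 4/7 + (10*w + 2)/7 = 4/7 + (2 + 10*w)/7 = 4/7 + (2/7 + 10*w/7) = 6/7 + 10*w/7)
O(-16)*162 = (6/7 + (10/7)*(-16))*162 = (6/7 - 160/7)*162 = -22*162 = -3564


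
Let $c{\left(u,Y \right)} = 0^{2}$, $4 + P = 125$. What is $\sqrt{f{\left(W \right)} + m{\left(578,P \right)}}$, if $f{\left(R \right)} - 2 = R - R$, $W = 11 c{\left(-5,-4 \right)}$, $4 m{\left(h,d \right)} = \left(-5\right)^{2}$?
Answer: $\frac{\sqrt{33}}{2} \approx 2.8723$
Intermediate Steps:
$P = 121$ ($P = -4 + 125 = 121$)
$m{\left(h,d \right)} = \frac{25}{4}$ ($m{\left(h,d \right)} = \frac{\left(-5\right)^{2}}{4} = \frac{1}{4} \cdot 25 = \frac{25}{4}$)
$c{\left(u,Y \right)} = 0$
$W = 0$ ($W = 11 \cdot 0 = 0$)
$f{\left(R \right)} = 2$ ($f{\left(R \right)} = 2 + \left(R - R\right) = 2 + 0 = 2$)
$\sqrt{f{\left(W \right)} + m{\left(578,P \right)}} = \sqrt{2 + \frac{25}{4}} = \sqrt{\frac{33}{4}} = \frac{\sqrt{33}}{2}$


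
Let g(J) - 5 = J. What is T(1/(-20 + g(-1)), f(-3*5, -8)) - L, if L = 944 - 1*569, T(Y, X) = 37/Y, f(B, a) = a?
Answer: -967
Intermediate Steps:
g(J) = 5 + J
L = 375 (L = 944 - 569 = 375)
T(1/(-20 + g(-1)), f(-3*5, -8)) - L = 37/(1/(-20 + (5 - 1))) - 1*375 = 37/(1/(-20 + 4)) - 375 = 37/(1/(-16)) - 375 = 37/(-1/16) - 375 = 37*(-16) - 375 = -592 - 375 = -967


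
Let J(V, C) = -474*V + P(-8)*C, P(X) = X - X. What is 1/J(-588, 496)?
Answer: 1/278712 ≈ 3.5879e-6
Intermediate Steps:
P(X) = 0
J(V, C) = -474*V (J(V, C) = -474*V + 0*C = -474*V + 0 = -474*V)
1/J(-588, 496) = 1/(-474*(-588)) = 1/278712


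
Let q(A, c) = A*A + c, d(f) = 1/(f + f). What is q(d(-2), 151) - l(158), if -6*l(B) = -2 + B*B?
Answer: 206947/48 ≈ 4311.4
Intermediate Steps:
d(f) = 1/(2*f)
q(A, c) = c + A**2 (q(A, c) = A**2 + c = c + A**2)
l(B) = 1/3 - B**2/6 (l(B) = -(-2 + B*B)/6 = -(-2 + B**2)/6 = 1/3 - B**2/6)
q(d(-2), 151) - l(158) = (151 + ((1/2)/(-2))**2) - (1/3 - 1/6*158**2) = (151 + ((1/2)*(-1/2))**2) - (1/3 - 1/6*24964) = (151 + (-1/4)**2) - (1/3 - 12482/3) = (151 + 1/16) - 1*(-12481/3) = 2417/16 + 12481/3 = 206947/48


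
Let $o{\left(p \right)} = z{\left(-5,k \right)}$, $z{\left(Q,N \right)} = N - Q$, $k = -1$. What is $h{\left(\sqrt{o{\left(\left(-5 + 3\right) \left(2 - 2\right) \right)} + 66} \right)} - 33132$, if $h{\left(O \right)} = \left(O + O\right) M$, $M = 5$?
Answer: $-33132 + 10 \sqrt{70} \approx -33048.0$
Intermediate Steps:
$o{\left(p \right)} = 4$ ($o{\left(p \right)} = -1 - -5 = -1 + 5 = 4$)
$h{\left(O \right)} = 10 O$ ($h{\left(O \right)} = \left(O + O\right) 5 = 2 O 5 = 10 O$)
$h{\left(\sqrt{o{\left(\left(-5 + 3\right) \left(2 - 2\right) \right)} + 66} \right)} - 33132 = 10 \sqrt{4 + 66} - 33132 = 10 \sqrt{70} - 33132 = -33132 + 10 \sqrt{70}$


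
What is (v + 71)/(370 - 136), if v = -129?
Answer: -29/117 ≈ -0.24786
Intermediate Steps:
(v + 71)/(370 - 136) = (-129 + 71)/(370 - 136) = -58/234 = -58*1/234 = -29/117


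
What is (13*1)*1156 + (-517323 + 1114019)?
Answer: 611724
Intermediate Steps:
(13*1)*1156 + (-517323 + 1114019) = 13*1156 + 596696 = 15028 + 596696 = 611724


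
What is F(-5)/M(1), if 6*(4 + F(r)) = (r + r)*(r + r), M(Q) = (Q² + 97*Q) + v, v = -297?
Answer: -38/597 ≈ -0.063652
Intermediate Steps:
M(Q) = -297 + Q² + 97*Q (M(Q) = (Q² + 97*Q) - 297 = -297 + Q² + 97*Q)
F(r) = -4 + 2*r²/3 (F(r) = -4 + ((r + r)*(r + r))/6 = -4 + ((2*r)*(2*r))/6 = -4 + (4*r²)/6 = -4 + 2*r²/3)
F(-5)/M(1) = (-4 + (⅔)*(-5)²)/(-297 + 1² + 97*1) = (-4 + (⅔)*25)/(-297 + 1 + 97) = (-4 + 50/3)/(-199) = (38/3)*(-1/199) = -38/597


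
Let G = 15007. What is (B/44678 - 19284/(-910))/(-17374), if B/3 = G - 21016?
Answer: -24857823/20775716780 ≈ -0.0011965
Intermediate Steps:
B = -18027 (B = 3*(15007 - 21016) = 3*(-6009) = -18027)
(B/44678 - 19284/(-910))/(-17374) = (-18027/44678 - 19284/(-910))/(-17374) = (-18027*1/44678 - 19284*(-1/910))*(-1/17374) = (-18027/44678 + 9642/455)*(-1/17374) = (422582991/20328490)*(-1/17374) = -24857823/20775716780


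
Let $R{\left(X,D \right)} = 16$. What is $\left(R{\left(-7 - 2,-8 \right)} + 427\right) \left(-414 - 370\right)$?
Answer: $-347312$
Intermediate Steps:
$\left(R{\left(-7 - 2,-8 \right)} + 427\right) \left(-414 - 370\right) = \left(16 + 427\right) \left(-414 - 370\right) = 443 \left(-784\right) = -347312$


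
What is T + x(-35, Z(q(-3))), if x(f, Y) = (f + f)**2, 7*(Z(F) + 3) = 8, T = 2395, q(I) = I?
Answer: 7295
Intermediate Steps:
Z(F) = -13/7 (Z(F) = -3 + (1/7)*8 = -3 + 8/7 = -13/7)
x(f, Y) = 4*f**2 (x(f, Y) = (2*f)**2 = 4*f**2)
T + x(-35, Z(q(-3))) = 2395 + 4*(-35)**2 = 2395 + 4*1225 = 2395 + 4900 = 7295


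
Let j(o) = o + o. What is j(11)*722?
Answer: 15884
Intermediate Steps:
j(o) = 2*o
j(11)*722 = (2*11)*722 = 22*722 = 15884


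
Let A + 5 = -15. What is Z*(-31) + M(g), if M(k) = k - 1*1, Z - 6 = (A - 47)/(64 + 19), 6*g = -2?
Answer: -40415/249 ≈ -162.31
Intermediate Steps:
A = -20 (A = -5 - 15 = -20)
g = -⅓ (g = (⅙)*(-2) = -⅓ ≈ -0.33333)
Z = 431/83 (Z = 6 + (-20 - 47)/(64 + 19) = 6 - 67/83 = 431/83 ≈ 5.1928)
M(k) = -1 + k (M(k) = k - 1 = -1 + k)
Z*(-31) + M(g) = (431/83)*(-31) + (-1 - ⅓) = -13361/83 - 4/3 = -40415/249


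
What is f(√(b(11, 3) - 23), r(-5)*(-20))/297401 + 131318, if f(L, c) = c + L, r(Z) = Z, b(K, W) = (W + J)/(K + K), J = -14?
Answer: 39054104618/297401 + I*√94/594802 ≈ 1.3132e+5 + 1.63e-5*I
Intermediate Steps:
b(K, W) = (-14 + W)/(2*K) (b(K, W) = (W - 14)/(K + K) = (-14 + W)/((2*K)) = (-14 + W)*(1/(2*K)) = (-14 + W)/(2*K))
f(L, c) = L + c
f(√(b(11, 3) - 23), r(-5)*(-20))/297401 + 131318 = (√((½)*(-14 + 3)/11 - 23) - 5*(-20))/297401 + 131318 = (√((½)*(1/11)*(-11) - 23) + 100)*(1/297401) + 131318 = (√(-½ - 23) + 100)*(1/297401) + 131318 = (√(-47/2) + 100)*(1/297401) + 131318 = (I*√94/2 + 100)*(1/297401) + 131318 = (100 + I*√94/2)*(1/297401) + 131318 = (100/297401 + I*√94/594802) + 131318 = 39054104618/297401 + I*√94/594802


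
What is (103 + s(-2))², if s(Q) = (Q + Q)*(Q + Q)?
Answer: 14161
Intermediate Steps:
s(Q) = 4*Q² (s(Q) = (2*Q)*(2*Q) = 4*Q²)
(103 + s(-2))² = (103 + 4*(-2)²)² = (103 + 4*4)² = (103 + 16)² = 119² = 14161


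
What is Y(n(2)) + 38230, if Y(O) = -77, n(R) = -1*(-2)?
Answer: 38153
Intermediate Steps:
n(R) = 2
Y(n(2)) + 38230 = -77 + 38230 = 38153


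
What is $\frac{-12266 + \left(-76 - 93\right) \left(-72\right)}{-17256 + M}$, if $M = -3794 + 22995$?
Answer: $- \frac{98}{1945} \approx -0.050386$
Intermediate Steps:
$M = 19201$
$\frac{-12266 + \left(-76 - 93\right) \left(-72\right)}{-17256 + M} = \frac{-12266 + \left(-76 - 93\right) \left(-72\right)}{-17256 + 19201} = \frac{-12266 - -12168}{1945} = \left(-12266 + 12168\right) \frac{1}{1945} = \left(-98\right) \frac{1}{1945} = - \frac{98}{1945}$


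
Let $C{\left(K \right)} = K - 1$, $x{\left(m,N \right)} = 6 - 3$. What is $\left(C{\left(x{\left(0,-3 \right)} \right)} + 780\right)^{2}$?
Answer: $611524$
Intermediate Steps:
$x{\left(m,N \right)} = 3$ ($x{\left(m,N \right)} = 6 - 3 = 3$)
$C{\left(K \right)} = -1 + K$ ($C{\left(K \right)} = K - 1 = -1 + K$)
$\left(C{\left(x{\left(0,-3 \right)} \right)} + 780\right)^{2} = \left(\left(-1 + 3\right) + 780\right)^{2} = \left(2 + 780\right)^{2} = 782^{2} = 611524$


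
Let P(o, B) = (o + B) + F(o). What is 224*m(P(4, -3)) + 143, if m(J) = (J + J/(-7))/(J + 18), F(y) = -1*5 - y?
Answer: -53/5 ≈ -10.600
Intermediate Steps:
F(y) = -5 - y
P(o, B) = -5 + B (P(o, B) = (o + B) + (-5 - o) = (B + o) + (-5 - o) = -5 + B)
m(J) = 6*J/(7*(18 + J)) (m(J) = (J + J*(-⅐))/(18 + J) = (J - J/7)/(18 + J) = (6*J/7)/(18 + J) = 6*J/(7*(18 + J)))
224*m(P(4, -3)) + 143 = 224*(6*(-5 - 3)/(7*(18 + (-5 - 3)))) + 143 = 224*((6/7)*(-8)/(18 - 8)) + 143 = 224*((6/7)*(-8)/10) + 143 = 224*((6/7)*(-8)*(⅒)) + 143 = 224*(-24/35) + 143 = -768/5 + 143 = -53/5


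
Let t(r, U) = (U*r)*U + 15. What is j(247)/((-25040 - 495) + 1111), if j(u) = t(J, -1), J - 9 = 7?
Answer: -31/24424 ≈ -0.0012692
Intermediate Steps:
J = 16 (J = 9 + 7 = 16)
t(r, U) = 15 + r*U**2 (t(r, U) = r*U**2 + 15 = 15 + r*U**2)
j(u) = 31 (j(u) = 15 + 16*(-1)**2 = 15 + 16*1 = 15 + 16 = 31)
j(247)/((-25040 - 495) + 1111) = 31/((-25040 - 495) + 1111) = 31/(-25535 + 1111) = 31/(-24424) = 31*(-1/24424) = -31/24424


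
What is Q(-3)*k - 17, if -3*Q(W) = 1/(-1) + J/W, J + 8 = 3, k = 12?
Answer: -59/3 ≈ -19.667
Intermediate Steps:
J = -5 (J = -8 + 3 = -5)
Q(W) = ⅓ + 5/(3*W) (Q(W) = -(1/(-1) - 5/W)/3 = -(1*(-1) - 5/W)/3 = -(-1 - 5/W)/3 = ⅓ + 5/(3*W))
Q(-3)*k - 17 = ((⅓)*(5 - 3)/(-3))*12 - 17 = ((⅓)*(-⅓)*2)*12 - 17 = -2/9*12 - 17 = -8/3 - 17 = -59/3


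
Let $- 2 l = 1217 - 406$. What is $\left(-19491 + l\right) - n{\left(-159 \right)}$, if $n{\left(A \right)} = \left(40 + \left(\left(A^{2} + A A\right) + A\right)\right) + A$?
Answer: $- \frac{140361}{2} \approx -70181.0$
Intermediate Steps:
$n{\left(A \right)} = 40 + 2 A + 2 A^{2}$ ($n{\left(A \right)} = \left(40 + \left(\left(A^{2} + A^{2}\right) + A\right)\right) + A = \left(40 + \left(2 A^{2} + A\right)\right) + A = \left(40 + \left(A + 2 A^{2}\right)\right) + A = \left(40 + A + 2 A^{2}\right) + A = 40 + 2 A + 2 A^{2}$)
$l = - \frac{811}{2}$ ($l = - \frac{1217 - 406}{2} = \left(- \frac{1}{2}\right) 811 = - \frac{811}{2} \approx -405.5$)
$\left(-19491 + l\right) - n{\left(-159 \right)} = \left(-19491 - \frac{811}{2}\right) - \left(40 + 2 \left(-159\right) + 2 \left(-159\right)^{2}\right) = - \frac{39793}{2} - \left(40 - 318 + 2 \cdot 25281\right) = - \frac{39793}{2} - \left(40 - 318 + 50562\right) = - \frac{39793}{2} - 50284 = - \frac{140361}{2}$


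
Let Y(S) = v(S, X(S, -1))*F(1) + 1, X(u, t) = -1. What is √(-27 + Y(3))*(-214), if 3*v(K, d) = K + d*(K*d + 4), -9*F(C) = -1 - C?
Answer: -214*I*√2094/9 ≈ -1088.1*I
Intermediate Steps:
F(C) = ⅑ + C/9 (F(C) = -(-1 - C)/9 = ⅑ + C/9)
v(K, d) = K/3 + d*(4 + K*d)/3 (v(K, d) = (K + d*(K*d + 4))/3 = (K + d*(4 + K*d))/3 = K/3 + d*(4 + K*d)/3)
Y(S) = 19/27 + 4*S/27 (Y(S) = (S/3 + (4/3)*(-1) + (⅓)*S*(-1)²)*(⅑ + (⅑)*1) + 1 = (S/3 - 4/3 + (⅓)*S*1)*(⅑ + ⅑) + 1 = (S/3 - 4/3 + S/3)*(2/9) + 1 = (-4/3 + 2*S/3)*(2/9) + 1 = (-8/27 + 4*S/27) + 1 = 19/27 + 4*S/27)
√(-27 + Y(3))*(-214) = √(-27 + (19/27 + (4/27)*3))*(-214) = √(-27 + (19/27 + 4/9))*(-214) = √(-27 + 31/27)*(-214) = √(-698/27)*(-214) = (I*√2094/9)*(-214) = -214*I*√2094/9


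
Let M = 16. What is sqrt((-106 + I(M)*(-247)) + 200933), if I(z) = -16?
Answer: sqrt(204779) ≈ 452.52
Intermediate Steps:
sqrt((-106 + I(M)*(-247)) + 200933) = sqrt((-106 - 16*(-247)) + 200933) = sqrt((-106 + 3952) + 200933) = sqrt(3846 + 200933) = sqrt(204779)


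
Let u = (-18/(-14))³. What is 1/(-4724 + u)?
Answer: -343/1619603 ≈ -0.00021178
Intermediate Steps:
u = 729/343 (u = (-18*(-1/14))³ = (9/7)³ = 729/343 ≈ 2.1254)
1/(-4724 + u) = 1/(-4724 + 729/343) = 1/(-1619603/343) = -343/1619603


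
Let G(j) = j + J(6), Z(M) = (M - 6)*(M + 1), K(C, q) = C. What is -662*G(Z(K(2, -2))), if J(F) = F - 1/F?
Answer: 12247/3 ≈ 4082.3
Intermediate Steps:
Z(M) = (1 + M)*(-6 + M) (Z(M) = (-6 + M)*(1 + M) = (1 + M)*(-6 + M))
G(j) = 35/6 + j (G(j) = j + (6 - 1/6) = j + 35/6 = 35/6 + j)
-662*G(Z(K(2, -2))) = -662*(35/6 + (-6 + 2**2 - 5*2)) = -662*(35/6 + (-6 + 4 - 10)) = -662*(35/6 - 12) = -662*(-37/6) = 12247/3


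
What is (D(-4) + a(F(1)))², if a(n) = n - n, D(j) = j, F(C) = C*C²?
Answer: 16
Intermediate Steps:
F(C) = C³
a(n) = 0
(D(-4) + a(F(1)))² = (-4 + 0)² = (-4)² = 16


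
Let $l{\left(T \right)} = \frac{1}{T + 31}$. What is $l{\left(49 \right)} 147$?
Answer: $\frac{147}{80} \approx 1.8375$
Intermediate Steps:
$l{\left(T \right)} = \frac{1}{31 + T}$
$l{\left(49 \right)} 147 = \frac{1}{31 + 49} \cdot 147 = \frac{1}{80} \cdot 147 = \frac{147}{80}$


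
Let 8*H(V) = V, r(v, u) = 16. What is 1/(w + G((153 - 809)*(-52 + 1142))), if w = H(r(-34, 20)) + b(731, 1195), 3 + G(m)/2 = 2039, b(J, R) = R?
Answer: 1/5269 ≈ 0.00018979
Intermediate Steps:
G(m) = 4072 (G(m) = -6 + 2*2039 = -6 + 4078 = 4072)
H(V) = V/8
w = 1197 (w = (⅛)*16 + 1195 = 2 + 1195 = 1197)
1/(w + G((153 - 809)*(-52 + 1142))) = 1/(1197 + 4072) = 1/5269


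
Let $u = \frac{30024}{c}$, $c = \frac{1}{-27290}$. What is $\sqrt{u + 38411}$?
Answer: $i \sqrt{819316549} \approx 28624.0 i$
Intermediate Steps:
$c = - \frac{1}{27290} \approx -3.6643 \cdot 10^{-5}$
$u = -819354960$ ($u = \frac{30024}{- \frac{1}{27290}} = 30024 \left(-27290\right) = -819354960$)
$\sqrt{u + 38411} = \sqrt{-819354960 + 38411} = \sqrt{-819316549} = i \sqrt{819316549}$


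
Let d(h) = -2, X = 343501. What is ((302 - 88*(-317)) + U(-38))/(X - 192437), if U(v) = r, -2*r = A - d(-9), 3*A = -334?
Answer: 42379/226596 ≈ 0.18702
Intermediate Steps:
A = -334/3 (A = (⅓)*(-334) = -334/3 ≈ -111.33)
r = 164/3 (r = -(-334/3 - 1*(-2))/2 = -(-334/3 + 2)/2 = -½*(-328/3) = 164/3 ≈ 54.667)
U(v) = 164/3
((302 - 88*(-317)) + U(-38))/(X - 192437) = ((302 - 88*(-317)) + 164/3)/(343501 - 192437) = ((302 + 27896) + 164/3)/151064 = (28198 + 164/3)*(1/151064) = (84758/3)*(1/151064) = 42379/226596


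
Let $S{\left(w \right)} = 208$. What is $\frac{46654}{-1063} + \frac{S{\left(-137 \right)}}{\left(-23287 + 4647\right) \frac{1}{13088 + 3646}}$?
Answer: $- \frac{285599056}{1238395} \approx -230.62$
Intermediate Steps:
$\frac{46654}{-1063} + \frac{S{\left(-137 \right)}}{\left(-23287 + 4647\right) \frac{1}{13088 + 3646}} = \frac{46654}{-1063} + \frac{208}{\left(-23287 + 4647\right) \frac{1}{13088 + 3646}} = 46654 \left(- \frac{1}{1063}\right) + \frac{208}{\left(-18640\right) \frac{1}{16734}} = - \frac{46654}{1063} + \frac{208}{\left(-18640\right) \frac{1}{16734}} = - \frac{46654}{1063} + \frac{208}{- \frac{9320}{8367}} = - \frac{46654}{1063} + 208 \left(- \frac{8367}{9320}\right) = - \frac{46654}{1063} - \frac{217542}{1165} = - \frac{285599056}{1238395}$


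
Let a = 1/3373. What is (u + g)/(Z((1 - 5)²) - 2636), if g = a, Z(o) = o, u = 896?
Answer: -3022209/8837260 ≈ -0.34198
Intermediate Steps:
a = 1/3373 ≈ 0.00029647
g = 1/3373 ≈ 0.00029647
(u + g)/(Z((1 - 5)²) - 2636) = (896 + 1/3373)/((1 - 5)² - 2636) = 3022209/(3373*((-4)² - 2636)) = 3022209/(3373*(16 - 2636)) = (3022209/3373)/(-2620) = (3022209/3373)*(-1/2620) = -3022209/8837260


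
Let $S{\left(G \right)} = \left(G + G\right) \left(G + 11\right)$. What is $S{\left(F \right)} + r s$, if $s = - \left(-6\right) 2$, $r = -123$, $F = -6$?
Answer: $-1536$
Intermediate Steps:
$S{\left(G \right)} = 2 G \left(11 + G\right)$
$s = 12$ ($s = \left(-1\right) \left(-12\right) = 12$)
$S{\left(F \right)} + r s = 2 \left(-6\right) \left(11 - 6\right) - 1476 = 2 \left(-6\right) 5 - 1476 = -60 - 1476 = -1536$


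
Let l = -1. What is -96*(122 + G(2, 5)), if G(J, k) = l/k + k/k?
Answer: -58944/5 ≈ -11789.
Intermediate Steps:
G(J, k) = 1 - 1/k (G(J, k) = -1/k + k/k = -1/k + 1 = 1 - 1/k)
-96*(122 + G(2, 5)) = -96*(122 + (-1 + 5)/5) = -96*(122 + (⅕)*4) = -96*(122 + ⅘) = -96*614/5 = -58944/5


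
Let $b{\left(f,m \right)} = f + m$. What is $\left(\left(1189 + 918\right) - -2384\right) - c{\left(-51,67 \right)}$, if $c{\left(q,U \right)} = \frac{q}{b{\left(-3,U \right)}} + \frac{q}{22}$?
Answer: $\frac{3163857}{704} \approx 4494.1$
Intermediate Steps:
$c{\left(q,U \right)} = \frac{q}{22} + \frac{q}{-3 + U}$ ($c{\left(q,U \right)} = \frac{q}{-3 + U} + \frac{q}{22} = \frac{q}{22} + \frac{q}{-3 + U}$)
$\left(\left(1189 + 918\right) - -2384\right) - c{\left(-51,67 \right)} = \left(\left(1189 + 918\right) - -2384\right) - \frac{1}{22} \left(-51\right) \frac{1}{-3 + 67} \left(19 + 67\right) = \left(2107 + 2384\right) - \frac{1}{22} \left(-51\right) \frac{1}{64} \cdot 86 = 4491 - \frac{1}{22} \left(-51\right) \frac{1}{64} \cdot 86 = 4491 - - \frac{2193}{704} = 4491 + \frac{2193}{704} = \frac{3163857}{704}$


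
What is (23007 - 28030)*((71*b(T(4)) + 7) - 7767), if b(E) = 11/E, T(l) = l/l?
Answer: 35055517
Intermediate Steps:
T(l) = 1
(23007 - 28030)*((71*b(T(4)) + 7) - 7767) = (23007 - 28030)*((71*(11/1) + 7) - 7767) = -5023*((71*(11*1) + 7) - 7767) = -5023*((71*11 + 7) - 7767) = -5023*((781 + 7) - 7767) = -5023*(788 - 7767) = -5023*(-6979) = 35055517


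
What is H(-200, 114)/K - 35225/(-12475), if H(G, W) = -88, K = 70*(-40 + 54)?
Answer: 334227/122255 ≈ 2.7339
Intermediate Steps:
K = 980 (K = 70*14 = 980)
H(-200, 114)/K - 35225/(-12475) = -88/980 - 35225/(-12475) = -88*1/980 - 35225*(-1/12475) = -22/245 + 1409/499 = 334227/122255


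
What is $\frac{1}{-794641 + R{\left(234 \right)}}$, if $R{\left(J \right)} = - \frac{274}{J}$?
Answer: $- \frac{117}{92973134} \approx -1.2584 \cdot 10^{-6}$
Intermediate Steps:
$\frac{1}{-794641 + R{\left(234 \right)}} = \frac{1}{-794641 - \frac{274}{234}} = \frac{1}{-794641 - \frac{137}{117}} = \frac{1}{- \frac{92973134}{117}} = - \frac{117}{92973134}$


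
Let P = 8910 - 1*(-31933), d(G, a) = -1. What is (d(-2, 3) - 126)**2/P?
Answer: 16129/40843 ≈ 0.39490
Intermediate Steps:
P = 40843 (P = 8910 + 31933 = 40843)
(d(-2, 3) - 126)**2/P = (-1 - 126)**2/40843 = (-127)**2*(1/40843) = 16129*(1/40843) = 16129/40843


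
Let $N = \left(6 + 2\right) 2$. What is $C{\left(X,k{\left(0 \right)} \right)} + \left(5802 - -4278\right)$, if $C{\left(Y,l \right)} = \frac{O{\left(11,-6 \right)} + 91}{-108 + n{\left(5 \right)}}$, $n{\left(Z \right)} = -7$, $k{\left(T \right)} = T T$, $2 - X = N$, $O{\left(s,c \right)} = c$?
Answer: $\frac{231823}{23} \approx 10079.0$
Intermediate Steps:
$N = 16$ ($N = 8 \cdot 2 = 16$)
$X = -14$ ($X = 2 - 16 = -14$)
$k{\left(T \right)} = T^{2}$
$C{\left(Y,l \right)} = - \frac{17}{23}$ ($C{\left(Y,l \right)} = \frac{-6 + 91}{-108 - 7} = \frac{85}{-115} = 85 \left(- \frac{1}{115}\right) = - \frac{17}{23}$)
$C{\left(X,k{\left(0 \right)} \right)} + \left(5802 - -4278\right) = - \frac{17}{23} + \left(5802 - -4278\right) = - \frac{17}{23} + \left(5802 + 4278\right) = - \frac{17}{23} + 10080 = \frac{231823}{23}$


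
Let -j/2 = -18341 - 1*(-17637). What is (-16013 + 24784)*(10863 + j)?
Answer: 107628941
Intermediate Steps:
j = 1408 (j = -2*(-18341 - 1*(-17637)) = -2*(-18341 + 17637) = -2*(-704) = 1408)
(-16013 + 24784)*(10863 + j) = (-16013 + 24784)*(10863 + 1408) = 8771*12271 = 107628941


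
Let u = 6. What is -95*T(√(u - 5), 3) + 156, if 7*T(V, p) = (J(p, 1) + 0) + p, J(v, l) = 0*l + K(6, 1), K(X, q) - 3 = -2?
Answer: 712/7 ≈ 101.71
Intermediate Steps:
K(X, q) = 1 (K(X, q) = 3 - 2 = 1)
J(v, l) = 1 (J(v, l) = 0*l + 1 = 0 + 1 = 1)
T(V, p) = ⅐ + p/7 (T(V, p) = ((1 + 0) + p)/7 = (1 + p)/7 = ⅐ + p/7)
-95*T(√(u - 5), 3) + 156 = -95*(⅐ + (⅐)*3) + 156 = -95*(⅐ + 3/7) + 156 = -95*4/7 + 156 = -380/7 + 156 = 712/7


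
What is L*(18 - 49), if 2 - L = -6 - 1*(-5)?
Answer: -93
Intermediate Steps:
L = 3 (L = 2 - (-6 - 1*(-5)) = 2 - (-6 + 5) = 2 - 1*(-1) = 2 + 1 = 3)
L*(18 - 49) = 3*(18 - 49) = 3*(-31) = -93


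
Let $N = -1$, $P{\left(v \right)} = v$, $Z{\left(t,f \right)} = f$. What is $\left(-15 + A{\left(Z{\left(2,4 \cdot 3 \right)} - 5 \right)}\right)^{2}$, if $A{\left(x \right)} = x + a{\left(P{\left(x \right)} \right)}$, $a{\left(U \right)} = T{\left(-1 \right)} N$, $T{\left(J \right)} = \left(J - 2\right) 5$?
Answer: $49$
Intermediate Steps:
$T{\left(J \right)} = -10 + 5 J$ ($T{\left(J \right)} = \left(-2 + J\right) 5 = -10 + 5 J$)
$a{\left(U \right)} = 15$ ($a{\left(U \right)} = \left(-10 + 5 \left(-1\right)\right) \left(-1\right) = \left(-10 - 5\right) \left(-1\right) = \left(-15\right) \left(-1\right) = 15$)
$A{\left(x \right)} = 15 + x$ ($A{\left(x \right)} = x + 15 = 15 + x$)
$\left(-15 + A{\left(Z{\left(2,4 \cdot 3 \right)} - 5 \right)}\right)^{2} = \left(-15 + \left(15 + \left(4 \cdot 3 - 5\right)\right)\right)^{2} = \left(-15 + \left(15 + \left(12 - 5\right)\right)\right)^{2} = \left(-15 + \left(15 + 7\right)\right)^{2} = \left(-15 + 22\right)^{2} = 7^{2} = 49$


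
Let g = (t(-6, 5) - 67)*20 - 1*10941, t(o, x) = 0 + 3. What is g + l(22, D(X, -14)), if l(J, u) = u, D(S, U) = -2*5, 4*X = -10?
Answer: -12231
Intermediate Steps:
X = -5/2 (X = (¼)*(-10) = -5/2 ≈ -2.5000)
D(S, U) = -10
t(o, x) = 3
g = -12221 (g = (3 - 67)*20 - 1*10941 = -64*20 - 10941 = -1280 - 10941 = -12221)
g + l(22, D(X, -14)) = -12221 - 10 = -12231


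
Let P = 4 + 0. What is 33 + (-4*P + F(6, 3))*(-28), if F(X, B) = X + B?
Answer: 229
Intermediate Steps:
P = 4
F(X, B) = B + X
33 + (-4*P + F(6, 3))*(-28) = 33 + (-4*4 + (3 + 6))*(-28) = 33 + (-16 + 9)*(-28) = 33 - 7*(-28) = 33 + 196 = 229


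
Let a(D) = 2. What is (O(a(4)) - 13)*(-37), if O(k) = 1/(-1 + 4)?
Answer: 1406/3 ≈ 468.67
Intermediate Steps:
O(k) = 1/3
(O(a(4)) - 13)*(-37) = (1/3 - 13)*(-37) = -38/3*(-37) = 1406/3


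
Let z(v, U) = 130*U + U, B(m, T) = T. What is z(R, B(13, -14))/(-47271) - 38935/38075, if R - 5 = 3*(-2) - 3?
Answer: -50590481/51424095 ≈ -0.98379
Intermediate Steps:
R = -4 (R = 5 + (3*(-2) - 3) = 5 + (-6 - 3) = 5 - 9 = -4)
z(v, U) = 131*U
z(R, B(13, -14))/(-47271) - 38935/38075 = (131*(-14))/(-47271) - 38935/38075 = -1834*(-1/47271) - 38935*1/38075 = 262/6753 - 7787/7615 = -50590481/51424095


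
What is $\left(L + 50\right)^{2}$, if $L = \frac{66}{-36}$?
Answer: $\frac{83521}{36} \approx 2320.0$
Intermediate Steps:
$L = - \frac{11}{6}$ ($L = 66 \left(- \frac{1}{36}\right) = - \frac{11}{6} \approx -1.8333$)
$\left(L + 50\right)^{2} = \left(- \frac{11}{6} + 50\right)^{2} = \left(\frac{289}{6}\right)^{2} = \frac{83521}{36}$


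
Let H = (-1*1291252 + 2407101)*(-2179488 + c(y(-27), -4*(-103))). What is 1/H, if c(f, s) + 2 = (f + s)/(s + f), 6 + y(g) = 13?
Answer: -1/2431980621161 ≈ -4.1119e-13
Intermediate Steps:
y(g) = 7 (y(g) = -6 + 13 = 7)
c(f, s) = -1 (c(f, s) = -2 + (f + s)/(s + f) = -2 + (f + s)/(f + s) = -2 + 1 = -1)
H = -2431980621161 (H = (-1*1291252 + 2407101)*(-2179488 - 1) = (-1291252 + 2407101)*(-2179489) = 1115849*(-2179489) = -2431980621161)
1/H = 1/(-2431980621161) = -1/2431980621161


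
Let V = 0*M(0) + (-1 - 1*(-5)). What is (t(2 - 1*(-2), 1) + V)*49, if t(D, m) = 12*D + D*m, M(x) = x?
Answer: 2744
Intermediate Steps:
V = 4 (V = 0*0 + (-1 - 1*(-5)) = 0 + (-1 + 5) = 0 + 4 = 4)
(t(2 - 1*(-2), 1) + V)*49 = ((2 - 1*(-2))*(12 + 1) + 4)*49 = ((2 + 2)*13 + 4)*49 = (4*13 + 4)*49 = (52 + 4)*49 = 56*49 = 2744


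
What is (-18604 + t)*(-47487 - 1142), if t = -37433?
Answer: 2725023273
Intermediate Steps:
(-18604 + t)*(-47487 - 1142) = (-18604 - 37433)*(-47487 - 1142) = -56037*(-48629) = 2725023273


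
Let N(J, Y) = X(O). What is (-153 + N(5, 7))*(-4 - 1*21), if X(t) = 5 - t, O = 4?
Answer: 3800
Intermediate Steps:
N(J, Y) = 1 (N(J, Y) = 5 - 1*4 = 5 - 4 = 1)
(-153 + N(5, 7))*(-4 - 1*21) = (-153 + 1)*(-4 - 1*21) = -152*(-4 - 21) = -152*(-25) = 3800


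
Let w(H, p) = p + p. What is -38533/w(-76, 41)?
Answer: -38533/82 ≈ -469.91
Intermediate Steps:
w(H, p) = 2*p
-38533/w(-76, 41) = -38533/(2*41) = -38533/82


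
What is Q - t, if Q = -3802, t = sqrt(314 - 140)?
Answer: -3802 - sqrt(174) ≈ -3815.2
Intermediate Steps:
t = sqrt(174) ≈ 13.191
Q - t = -3802 - sqrt(174)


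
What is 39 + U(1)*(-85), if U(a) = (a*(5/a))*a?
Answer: -386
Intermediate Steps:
U(a) = 5*a
39 + U(1)*(-85) = 39 + (5*1)*(-85) = 39 + 5*(-85) = 39 - 425 = -386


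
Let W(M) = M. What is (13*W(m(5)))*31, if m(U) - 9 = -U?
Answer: 1612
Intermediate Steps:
m(U) = 9 - U
(13*W(m(5)))*31 = (13*(9 - 1*5))*31 = (13*(9 - 5))*31 = (13*4)*31 = 52*31 = 1612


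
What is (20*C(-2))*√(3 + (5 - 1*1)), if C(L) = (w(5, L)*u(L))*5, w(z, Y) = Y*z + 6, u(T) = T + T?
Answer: 1600*√7 ≈ 4233.2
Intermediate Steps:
u(T) = 2*T
w(z, Y) = 6 + Y*z
C(L) = 10*L*(6 + 5*L) (C(L) = ((6 + L*5)*(2*L))*5 = ((6 + 5*L)*(2*L))*5 = (2*L*(6 + 5*L))*5 = 10*L*(6 + 5*L))
(20*C(-2))*√(3 + (5 - 1*1)) = (20*(10*(-2)*(6 + 5*(-2))))*√(3 + (5 - 1*1)) = (20*(10*(-2)*(6 - 10)))*√(3 + (5 - 1)) = (20*(10*(-2)*(-4)))*√(3 + 4) = (20*80)*√7 = 1600*√7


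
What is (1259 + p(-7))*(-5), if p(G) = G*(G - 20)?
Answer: -7240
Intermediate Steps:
p(G) = G*(-20 + G)
(1259 + p(-7))*(-5) = (1259 - 7*(-20 - 7))*(-5) = (1259 - 7*(-27))*(-5) = (1259 + 189)*(-5) = 1448*(-5) = -7240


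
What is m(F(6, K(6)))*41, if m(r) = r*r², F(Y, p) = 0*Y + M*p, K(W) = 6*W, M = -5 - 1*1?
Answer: -413185536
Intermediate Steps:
M = -6 (M = -5 - 1 = -6)
F(Y, p) = -6*p (F(Y, p) = 0*Y - 6*p = 0 - 6*p = -6*p)
m(r) = r³
m(F(6, K(6)))*41 = (-36*6)³*41 = (-6*36)³*41 = (-216)³*41 = -10077696*41 = -413185536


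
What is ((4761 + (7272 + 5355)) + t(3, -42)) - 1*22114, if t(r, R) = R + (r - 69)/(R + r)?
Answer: -61962/13 ≈ -4766.3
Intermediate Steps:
t(r, R) = R + (-69 + r)/(R + r)
((4761 + (7272 + 5355)) + t(3, -42)) - 1*22114 = ((4761 + (7272 + 5355)) + (-69 + 3 + (-42)**2 - 42*3)/(-42 + 3)) - 1*22114 = ((4761 + 12627) + (-69 + 3 + 1764 - 126)/(-39)) - 22114 = (17388 - 1/39*1572) - 22114 = (17388 - 524/13) - 22114 = 225520/13 - 22114 = -61962/13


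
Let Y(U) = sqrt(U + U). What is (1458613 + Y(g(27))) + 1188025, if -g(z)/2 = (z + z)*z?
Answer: 2646638 + 54*I*sqrt(2) ≈ 2.6466e+6 + 76.368*I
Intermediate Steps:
g(z) = -4*z**2 (g(z) = -2*(z + z)*z = -2*2*z*z = -4*z**2)
Y(U) = sqrt(2)*sqrt(U) (Y(U) = sqrt(2*U) = sqrt(2)*sqrt(U))
(1458613 + Y(g(27))) + 1188025 = (1458613 + sqrt(2)*sqrt(-4*27**2)) + 1188025 = (1458613 + sqrt(2)*sqrt(-4*729)) + 1188025 = (1458613 + sqrt(2)*sqrt(-2916)) + 1188025 = (1458613 + sqrt(2)*(54*I)) + 1188025 = (1458613 + 54*I*sqrt(2)) + 1188025 = 2646638 + 54*I*sqrt(2)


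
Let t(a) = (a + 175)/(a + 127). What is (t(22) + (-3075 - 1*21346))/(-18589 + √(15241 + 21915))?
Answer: 22545557116/17160516995 + 2425688*√9289/17160516995 ≈ 1.3274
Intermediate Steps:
t(a) = (175 + a)/(127 + a)
(t(22) + (-3075 - 1*21346))/(-18589 + √(15241 + 21915)) = ((175 + 22)/(127 + 22) + (-3075 - 1*21346))/(-18589 + √(15241 + 21915)) = (197/149 + (-3075 - 21346))/(-18589 + √37156) = ((1/149)*197 - 24421)/(-18589 + 2*√9289) = (197/149 - 24421)/(-18589 + 2*√9289) = -3638532/(149*(-18589 + 2*√9289))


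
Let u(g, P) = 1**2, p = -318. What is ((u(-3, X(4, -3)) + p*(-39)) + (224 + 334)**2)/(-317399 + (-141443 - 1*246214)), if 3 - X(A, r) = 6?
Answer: -323767/705056 ≈ -0.45921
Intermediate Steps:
X(A, r) = -3 (X(A, r) = 3 - 1*6 = 3 - 6 = -3)
u(g, P) = 1
((u(-3, X(4, -3)) + p*(-39)) + (224 + 334)**2)/(-317399 + (-141443 - 1*246214)) = ((1 - 318*(-39)) + (224 + 334)**2)/(-317399 + (-141443 - 1*246214)) = ((1 + 12402) + 558**2)/(-317399 + (-141443 - 246214)) = (12403 + 311364)/(-317399 - 387657) = 323767/(-705056) = 323767*(-1/705056) = -323767/705056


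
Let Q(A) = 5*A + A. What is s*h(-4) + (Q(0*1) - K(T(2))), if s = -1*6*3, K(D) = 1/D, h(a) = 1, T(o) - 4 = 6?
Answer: -181/10 ≈ -18.100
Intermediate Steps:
T(o) = 10 (T(o) = 4 + 6 = 10)
Q(A) = 6*A
s = -18 (s = -6*3 = -18)
s*h(-4) + (Q(0*1) - K(T(2))) = -18*1 + (6*(0*1) - 1/10) = -18 + (6*0 - 1*⅒) = -18 + (0 - ⅒) = -18 - ⅒ = -181/10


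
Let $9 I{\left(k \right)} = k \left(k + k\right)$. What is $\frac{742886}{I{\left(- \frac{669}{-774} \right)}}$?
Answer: $\frac{222522586668}{49729} \approx 4.4747 \cdot 10^{6}$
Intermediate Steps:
$I{\left(k \right)} = \frac{2 k^{2}}{9}$ ($I{\left(k \right)} = \frac{k \left(k + k\right)}{9} = \frac{k 2 k}{9} = \frac{2 k^{2}}{9}$)
$\frac{742886}{I{\left(- \frac{669}{-774} \right)}} = \frac{742886}{\frac{2}{9} \left(- \frac{669}{-774}\right)^{2}} = \frac{742886}{\frac{2}{9} \left(\left(-669\right) \left(- \frac{1}{774}\right)\right)^{2}} = \frac{742886}{\frac{2}{9} \left(\frac{223}{258}\right)^{2}} = \frac{742886}{\frac{2}{9} \cdot \frac{49729}{66564}} = \frac{742886}{\frac{49729}{299538}} = 742886 \cdot \frac{299538}{49729} = \frac{222522586668}{49729}$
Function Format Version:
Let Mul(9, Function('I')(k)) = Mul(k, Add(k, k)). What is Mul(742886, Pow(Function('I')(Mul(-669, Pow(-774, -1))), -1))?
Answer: Rational(222522586668, 49729) ≈ 4.4747e+6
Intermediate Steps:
Function('I')(k) = Mul(Rational(2, 9), Pow(k, 2)) (Function('I')(k) = Mul(Rational(1, 9), Mul(k, Add(k, k))) = Mul(Rational(1, 9), Mul(k, Mul(2, k))) = Mul(Rational(1, 9), Mul(2, Pow(k, 2))) = Mul(Rational(2, 9), Pow(k, 2)))
Mul(742886, Pow(Function('I')(Mul(-669, Pow(-774, -1))), -1)) = Mul(742886, Pow(Mul(Rational(2, 9), Pow(Mul(-669, Pow(-774, -1)), 2)), -1)) = Mul(742886, Pow(Mul(Rational(2, 9), Pow(Mul(-669, Rational(-1, 774)), 2)), -1)) = Mul(742886, Pow(Mul(Rational(2, 9), Pow(Rational(223, 258), 2)), -1)) = Mul(742886, Pow(Mul(Rational(2, 9), Rational(49729, 66564)), -1)) = Mul(742886, Pow(Rational(49729, 299538), -1)) = Mul(742886, Rational(299538, 49729)) = Rational(222522586668, 49729)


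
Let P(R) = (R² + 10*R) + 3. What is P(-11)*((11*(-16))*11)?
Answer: -27104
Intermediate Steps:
P(R) = 3 + R² + 10*R
P(-11)*((11*(-16))*11) = (3 + (-11)² + 10*(-11))*((11*(-16))*11) = (3 + 121 - 110)*(-176*11) = 14*(-1936) = -27104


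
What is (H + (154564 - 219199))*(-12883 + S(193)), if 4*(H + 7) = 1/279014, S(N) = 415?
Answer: 224873134611267/279014 ≈ 8.0596e+8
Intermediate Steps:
H = -7812391/1116056 (H = -7 + (¼)/279014 = -7 + (¼)*(1/279014) = -7 + 1/1116056 = -7812391/1116056 ≈ -7.0000)
(H + (154564 - 219199))*(-12883 + S(193)) = (-7812391/1116056 + (154564 - 219199))*(-12883 + 415) = (-7812391/1116056 - 64635)*(-12468) = -72144091951/1116056*(-12468) = 224873134611267/279014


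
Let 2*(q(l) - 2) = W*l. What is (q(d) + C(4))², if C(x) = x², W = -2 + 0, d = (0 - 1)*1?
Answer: 361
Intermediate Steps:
d = -1 (d = -1*1 = -1)
W = -2
q(l) = 2 - l (q(l) = 2 + (-2*l)/2 = 2 - l)
(q(d) + C(4))² = ((2 - 1*(-1)) + 4²)² = ((2 + 1) + 16)² = (3 + 16)² = 19² = 361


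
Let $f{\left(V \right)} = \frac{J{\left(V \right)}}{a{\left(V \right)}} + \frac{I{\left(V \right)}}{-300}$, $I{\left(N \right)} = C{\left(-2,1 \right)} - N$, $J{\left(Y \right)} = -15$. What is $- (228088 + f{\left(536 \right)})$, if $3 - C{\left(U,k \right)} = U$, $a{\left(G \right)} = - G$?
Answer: $- \frac{3056403293}{13400} \approx -2.2809 \cdot 10^{5}$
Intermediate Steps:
$C{\left(U,k \right)} = 3 - U$
$I{\left(N \right)} = 5 - N$ ($I{\left(N \right)} = \left(3 - -2\right) - N = \left(3 + 2\right) - N = 5 - N$)
$f{\left(V \right)} = - \frac{1}{60} + \frac{15}{V} + \frac{V}{300}$ ($f{\left(V \right)} = - \frac{15}{\left(-1\right) V} + \frac{5 - V}{-300} = - 15 \left(- \frac{1}{V}\right) + \left(5 - V\right) \left(- \frac{1}{300}\right) = \frac{15}{V} + \left(- \frac{1}{60} + \frac{V}{300}\right) = - \frac{1}{60} + \frac{15}{V} + \frac{V}{300}$)
$- (228088 + f{\left(536 \right)}) = - (228088 + \frac{4500 + 536 \left(-5 + 536\right)}{300 \cdot 536}) = - (228088 + \frac{1}{300} \cdot \frac{1}{536} \left(4500 + 536 \cdot 531\right)) = - (228088 + \frac{1}{300} \cdot \frac{1}{536} \left(4500 + 284616\right)) = - (228088 + \frac{1}{300} \cdot \frac{1}{536} \cdot 289116) = - (228088 + \frac{24093}{13400}) = \left(-1\right) \frac{3056403293}{13400} = - \frac{3056403293}{13400}$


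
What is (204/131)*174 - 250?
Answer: 2746/131 ≈ 20.962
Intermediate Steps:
(204/131)*174 - 250 = 35496/131 - 250 = 2746/131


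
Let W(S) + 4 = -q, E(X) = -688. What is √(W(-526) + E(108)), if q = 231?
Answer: I*√923 ≈ 30.381*I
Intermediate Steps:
W(S) = -235 (W(S) = -4 - 1*231 = -4 - 231 = -235)
√(W(-526) + E(108)) = √(-235 - 688) = √(-923) = I*√923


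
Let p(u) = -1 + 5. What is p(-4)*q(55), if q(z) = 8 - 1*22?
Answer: -56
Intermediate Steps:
p(u) = 4
q(z) = -14 (q(z) = 8 - 22 = -14)
p(-4)*q(55) = 4*(-14) = -56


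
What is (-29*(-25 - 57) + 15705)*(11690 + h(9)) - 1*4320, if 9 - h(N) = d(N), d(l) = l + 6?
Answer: 211277452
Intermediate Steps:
d(l) = 6 + l
h(N) = 3 - N (h(N) = 9 - (6 + N) = 9 + (-6 - N) = 3 - N)
(-29*(-25 - 57) + 15705)*(11690 + h(9)) - 1*4320 = (-29*(-25 - 57) + 15705)*(11690 + (3 - 1*9)) - 1*4320 = (-29*(-82) + 15705)*(11690 + (3 - 9)) - 4320 = (2378 + 15705)*(11690 - 6) - 4320 = 18083*11684 - 4320 = 211281772 - 4320 = 211277452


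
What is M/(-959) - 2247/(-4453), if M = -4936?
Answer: 24134881/4270427 ≈ 5.6516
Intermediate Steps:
M/(-959) - 2247/(-4453) = -4936/(-959) - 2247/(-4453) = -4936*(-1/959) - 2247*(-1/4453) = 4936/959 + 2247/4453 = 24134881/4270427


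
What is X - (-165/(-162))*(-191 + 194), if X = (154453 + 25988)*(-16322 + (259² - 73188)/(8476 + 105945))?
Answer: -195671047383667/66438 ≈ -2.9452e+9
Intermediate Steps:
X = -10870613732259/3691 (X = 180441*(-16322 + (67081 - 73188)/114421) = 180441*(-16322 - 6107*1/114421) = 180441*(-16322 - 197/3691) = 180441*(-60244699/3691) = -10870613732259/3691 ≈ -2.9452e+9)
X - (-165/(-162))*(-191 + 194) = -10870613732259/3691 - (-165/(-162))*(-191 + 194) = -10870613732259/3691 - (-165*(-1/162))*3 = -10870613732259/3691 - 55*3/54 = -10870613732259/3691 - 1*55/18 = -10870613732259/3691 - 55/18 = -195671047383667/66438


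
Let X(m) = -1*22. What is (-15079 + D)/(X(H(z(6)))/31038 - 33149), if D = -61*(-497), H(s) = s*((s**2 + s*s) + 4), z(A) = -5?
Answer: -118239261/257219671 ≈ -0.45968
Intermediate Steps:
H(s) = s*(4 + 2*s**2) (H(s) = s*((s**2 + s**2) + 4) = s*(2*s**2 + 4) = s*(4 + 2*s**2))
X(m) = -22
D = 30317
(-15079 + D)/(X(H(z(6)))/31038 - 33149) = (-15079 + 30317)/(-22/31038 - 33149) = 15238/(-22*1/31038 - 33149) = 15238/(-11/15519 - 33149) = 15238/(-514439342/15519) = 15238*(-15519/514439342) = -118239261/257219671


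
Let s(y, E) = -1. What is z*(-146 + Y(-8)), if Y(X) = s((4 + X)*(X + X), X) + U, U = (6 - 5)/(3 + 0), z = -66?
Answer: 9680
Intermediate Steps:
U = 1/3 ≈ 0.33333
Y(X) = -2/3 (Y(X) = -1 + 1/3 = -2/3)
z*(-146 + Y(-8)) = -66*(-146 - 2/3) = -66*(-440/3) = 9680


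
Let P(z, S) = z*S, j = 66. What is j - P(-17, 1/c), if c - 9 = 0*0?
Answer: 611/9 ≈ 67.889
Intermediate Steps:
c = 9 (c = 9 + 0*0 = 9 + 0 = 9)
P(z, S) = S*z
j - P(-17, 1/c) = 66 - (-17)/9 = 66 - 1*(-17/9) = 66 + 17/9 = 611/9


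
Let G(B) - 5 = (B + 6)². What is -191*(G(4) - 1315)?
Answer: 231110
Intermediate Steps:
G(B) = 5 + (6 + B)² (G(B) = 5 + (B + 6)² = 5 + (6 + B)²)
-191*(G(4) - 1315) = -191*((5 + (6 + 4)²) - 1315) = -191*((5 + 10²) - 1315) = -191*((5 + 100) - 1315) = -191*(105 - 1315) = -191*(-1210) = 231110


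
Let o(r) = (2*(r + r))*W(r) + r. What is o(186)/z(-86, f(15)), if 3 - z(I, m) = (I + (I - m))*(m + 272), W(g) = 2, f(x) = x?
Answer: 837/26836 ≈ 0.031189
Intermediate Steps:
o(r) = 9*r (o(r) = (2*(r + r))*2 + r = (2*(2*r))*2 + r = (4*r)*2 + r = 8*r + r = 9*r)
z(I, m) = 3 - (272 + m)*(-m + 2*I) (z(I, m) = 3 - (I + (I - m))*(m + 272) = 3 - (-m + 2*I)*(272 + m) = 3 - (272 + m)*(-m + 2*I))
o(186)/z(-86, f(15)) = (9*186)/(3 + 15² - 544*(-86) + 272*15 - 2*(-86)*15) = 1674/(3 + 225 + 46784 + 4080 + 2580) = 1674/53672 = 1674*(1/53672) = 837/26836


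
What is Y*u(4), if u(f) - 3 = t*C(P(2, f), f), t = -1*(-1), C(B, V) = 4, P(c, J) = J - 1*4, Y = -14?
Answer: -98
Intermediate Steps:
P(c, J) = -4 + J (P(c, J) = J - 4 = -4 + J)
t = 1
u(f) = 7 (u(f) = 3 + 1*4 = 3 + 4 = 7)
Y*u(4) = -14*7 = -98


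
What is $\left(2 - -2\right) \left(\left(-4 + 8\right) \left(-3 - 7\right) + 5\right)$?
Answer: $-140$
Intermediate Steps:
$\left(2 - -2\right) \left(\left(-4 + 8\right) \left(-3 - 7\right) + 5\right) = \left(2 + 2\right) \left(4 \left(-10\right) + 5\right) = 4 \left(-40 + 5\right) = 4 \left(-35\right) = -140$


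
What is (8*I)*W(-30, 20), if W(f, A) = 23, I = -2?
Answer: -368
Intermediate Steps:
(8*I)*W(-30, 20) = (8*(-2))*23 = -16*23 = -368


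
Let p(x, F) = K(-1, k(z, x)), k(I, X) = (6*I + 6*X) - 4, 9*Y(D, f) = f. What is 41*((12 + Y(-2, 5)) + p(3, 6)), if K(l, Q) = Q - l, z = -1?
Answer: 7954/9 ≈ 883.78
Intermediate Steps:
Y(D, f) = f/9
k(I, X) = -4 + 6*I + 6*X
p(x, F) = -9 + 6*x (p(x, F) = (-4 + 6*(-1) + 6*x) - 1*(-1) = (-4 - 6 + 6*x) + 1 = (-10 + 6*x) + 1 = -9 + 6*x)
41*((12 + Y(-2, 5)) + p(3, 6)) = 41*((12 + (⅑)*5) + (-9 + 6*3)) = 41*((12 + 5/9) + (-9 + 18)) = 41*(113/9 + 9) = 41*(194/9) = 7954/9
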